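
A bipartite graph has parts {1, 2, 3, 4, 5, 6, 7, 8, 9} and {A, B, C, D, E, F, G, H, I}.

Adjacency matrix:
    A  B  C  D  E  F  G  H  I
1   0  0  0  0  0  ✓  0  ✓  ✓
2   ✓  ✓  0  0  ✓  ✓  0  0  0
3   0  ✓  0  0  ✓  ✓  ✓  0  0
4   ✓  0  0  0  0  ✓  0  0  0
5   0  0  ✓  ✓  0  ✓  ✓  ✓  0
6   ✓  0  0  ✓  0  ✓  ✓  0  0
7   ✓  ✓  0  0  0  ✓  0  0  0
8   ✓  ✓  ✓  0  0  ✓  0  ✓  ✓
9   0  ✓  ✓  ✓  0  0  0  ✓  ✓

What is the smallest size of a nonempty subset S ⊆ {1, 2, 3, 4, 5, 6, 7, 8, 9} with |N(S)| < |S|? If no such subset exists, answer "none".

A matching saturating every left vertex exists, for instance 1→I, 2→E, 3→B, 4→A, 5→G, 6→D, 7→F, 8→C, 9→H.
By Hall's marriage theorem, this means |N(S)| ≥ |S| for every subset S, so no violating subset exists.

none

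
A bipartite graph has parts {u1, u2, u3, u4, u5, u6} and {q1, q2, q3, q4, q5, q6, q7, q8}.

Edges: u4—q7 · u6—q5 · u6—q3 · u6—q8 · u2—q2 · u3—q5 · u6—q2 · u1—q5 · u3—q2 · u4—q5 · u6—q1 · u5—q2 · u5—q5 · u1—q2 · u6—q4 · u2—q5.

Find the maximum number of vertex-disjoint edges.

A valid assignment of size 4: u1→q5, u2→q2, u4→q7, u6→q4.
The set {u1, u2, u3, u5} has only 2 neighbours ({q2, q5}), so by Hall's theorem at most 4 of the 6 left vertices can be matched.

4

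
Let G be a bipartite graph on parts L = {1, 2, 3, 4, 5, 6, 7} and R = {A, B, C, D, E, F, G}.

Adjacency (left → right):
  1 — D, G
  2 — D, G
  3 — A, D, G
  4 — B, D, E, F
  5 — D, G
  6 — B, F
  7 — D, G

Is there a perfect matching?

No

The set {1, 2, 5, 7} has only 2 neighbours ({D, G}), so by Hall's theorem at most 5 of the 7 left vertices can be matched.
Hence no matching covers every left vertex.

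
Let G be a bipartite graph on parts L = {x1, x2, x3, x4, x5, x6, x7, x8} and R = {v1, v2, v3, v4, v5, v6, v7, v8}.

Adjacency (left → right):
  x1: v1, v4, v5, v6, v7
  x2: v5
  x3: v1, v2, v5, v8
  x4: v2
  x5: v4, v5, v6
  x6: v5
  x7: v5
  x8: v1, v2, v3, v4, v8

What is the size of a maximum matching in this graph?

A valid assignment of size 6: x1→v1, x2→v5, x3→v8, x4→v2, x5→v6, x8→v3.
The set {x2, x6, x7} has only 1 neighbour ({v5}), so by Hall's theorem at most 6 of the 8 left vertices can be matched.

6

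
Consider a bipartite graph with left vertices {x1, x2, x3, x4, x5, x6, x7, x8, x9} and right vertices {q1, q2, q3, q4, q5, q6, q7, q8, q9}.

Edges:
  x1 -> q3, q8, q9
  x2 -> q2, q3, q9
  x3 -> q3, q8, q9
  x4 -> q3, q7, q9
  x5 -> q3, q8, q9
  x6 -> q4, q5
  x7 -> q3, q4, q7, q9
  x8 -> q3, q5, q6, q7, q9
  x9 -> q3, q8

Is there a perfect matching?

The set {x1, x3, x5, x9} has only 3 neighbours ({q3, q8, q9}), so by Hall's theorem at most 8 of the 9 left vertices can be matched.
Hence no matching covers every left vertex.

No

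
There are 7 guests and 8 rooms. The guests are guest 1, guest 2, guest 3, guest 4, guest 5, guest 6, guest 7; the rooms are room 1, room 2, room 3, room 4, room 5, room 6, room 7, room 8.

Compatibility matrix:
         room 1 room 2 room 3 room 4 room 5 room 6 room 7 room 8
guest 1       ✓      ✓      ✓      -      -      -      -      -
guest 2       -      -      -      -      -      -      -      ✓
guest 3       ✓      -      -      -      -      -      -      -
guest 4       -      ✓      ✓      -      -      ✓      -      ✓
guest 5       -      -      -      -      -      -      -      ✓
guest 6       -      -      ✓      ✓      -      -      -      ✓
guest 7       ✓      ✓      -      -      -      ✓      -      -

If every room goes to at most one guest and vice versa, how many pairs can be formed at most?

6

A valid assignment of size 6: guest 1→room 2, guest 2→room 8, guest 3→room 1, guest 4→room 3, guest 6→room 4, guest 7→room 6.
The set {guest 2, guest 5} has only 1 neighbour ({room 8}), so by Hall's theorem at most 6 of the 7 guests can be matched.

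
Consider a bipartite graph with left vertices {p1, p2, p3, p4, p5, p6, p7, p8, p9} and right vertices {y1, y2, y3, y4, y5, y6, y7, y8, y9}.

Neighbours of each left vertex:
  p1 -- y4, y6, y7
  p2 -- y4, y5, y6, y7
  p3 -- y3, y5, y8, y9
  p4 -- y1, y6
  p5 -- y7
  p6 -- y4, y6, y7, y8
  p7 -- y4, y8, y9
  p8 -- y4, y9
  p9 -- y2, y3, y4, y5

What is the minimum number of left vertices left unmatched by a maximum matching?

0

A valid assignment of size 9: p1–y6, p2–y5, p3–y3, p4–y1, p5–y7, p6–y8, p7–y9, p8–y4, p9–y2.
This saturates every left vertex, so 9 is the maximum.
That matches 9 of the 9, leaving 0 unmatched; no matching can do better.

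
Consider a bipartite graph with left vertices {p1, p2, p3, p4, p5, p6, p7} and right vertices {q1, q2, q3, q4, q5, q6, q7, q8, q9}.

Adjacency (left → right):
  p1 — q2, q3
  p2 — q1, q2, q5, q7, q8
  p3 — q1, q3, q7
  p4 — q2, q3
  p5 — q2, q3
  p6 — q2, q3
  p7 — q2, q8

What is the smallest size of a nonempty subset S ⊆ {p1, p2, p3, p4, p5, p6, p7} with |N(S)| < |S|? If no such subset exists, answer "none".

Take S = {p1, p4, p5}. Its neighbourhood is {q2, q3}, so |N(S)| = 2 < |S| = 3.
Every subset of size less than 3 has at least as many neighbours as members, so 3 is the minimum.

3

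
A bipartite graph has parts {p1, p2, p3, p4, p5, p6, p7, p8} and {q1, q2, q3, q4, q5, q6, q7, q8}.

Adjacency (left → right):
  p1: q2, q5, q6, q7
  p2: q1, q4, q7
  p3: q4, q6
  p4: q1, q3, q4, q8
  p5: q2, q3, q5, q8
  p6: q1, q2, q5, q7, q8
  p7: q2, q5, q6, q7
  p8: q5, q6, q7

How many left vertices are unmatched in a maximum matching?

For example, pair p1-q5, p2-q4, p3-q6, p4-q8, p5-q3, p6-q1, p7-q2, p8-q7.
This saturates every left vertex, so 8 is the maximum.
That matches 8 of the 8, leaving 0 unmatched; no matching can do better.

0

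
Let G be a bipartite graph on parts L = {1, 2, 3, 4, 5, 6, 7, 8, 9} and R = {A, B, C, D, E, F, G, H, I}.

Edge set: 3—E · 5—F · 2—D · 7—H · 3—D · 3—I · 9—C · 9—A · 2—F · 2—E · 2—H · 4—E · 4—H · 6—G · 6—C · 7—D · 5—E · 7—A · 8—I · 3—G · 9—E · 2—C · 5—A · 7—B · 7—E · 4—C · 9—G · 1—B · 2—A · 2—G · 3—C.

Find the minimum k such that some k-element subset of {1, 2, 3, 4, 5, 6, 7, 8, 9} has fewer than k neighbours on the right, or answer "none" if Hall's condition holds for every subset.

A matching saturating every left vertex exists, for instance 1→B, 2→A, 3→G, 4→H, 5→F, 6→C, 7→D, 8→I, 9→E.
By Hall's marriage theorem, this means |N(S)| ≥ |S| for every subset S, so no violating subset exists.

none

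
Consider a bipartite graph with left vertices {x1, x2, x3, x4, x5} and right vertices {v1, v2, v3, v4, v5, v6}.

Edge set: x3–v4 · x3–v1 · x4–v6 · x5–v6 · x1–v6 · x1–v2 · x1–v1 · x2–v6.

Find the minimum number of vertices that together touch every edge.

The 3 edges x1–v2, x2–v6, x3–v1 form a matching, so any vertex cover needs at least 3 vertices (one per matched edge).
Conversely {x1, x3, v6} meets every edge and has exactly 3 vertices, so 3 is optimal.

3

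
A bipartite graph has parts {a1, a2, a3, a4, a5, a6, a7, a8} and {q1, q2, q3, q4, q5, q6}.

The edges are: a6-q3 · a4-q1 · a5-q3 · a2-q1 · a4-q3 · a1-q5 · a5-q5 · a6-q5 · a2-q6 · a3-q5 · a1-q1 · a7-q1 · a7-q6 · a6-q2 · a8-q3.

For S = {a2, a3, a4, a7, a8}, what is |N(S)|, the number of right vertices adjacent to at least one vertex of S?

The union of neighbours of {a2, a3, a4, a7, a8} is {q1, q3, q5, q6}, which has 4 elements.
Since |N(S)| = 4 < |S| = 5, Hall's condition fails for this subset.

4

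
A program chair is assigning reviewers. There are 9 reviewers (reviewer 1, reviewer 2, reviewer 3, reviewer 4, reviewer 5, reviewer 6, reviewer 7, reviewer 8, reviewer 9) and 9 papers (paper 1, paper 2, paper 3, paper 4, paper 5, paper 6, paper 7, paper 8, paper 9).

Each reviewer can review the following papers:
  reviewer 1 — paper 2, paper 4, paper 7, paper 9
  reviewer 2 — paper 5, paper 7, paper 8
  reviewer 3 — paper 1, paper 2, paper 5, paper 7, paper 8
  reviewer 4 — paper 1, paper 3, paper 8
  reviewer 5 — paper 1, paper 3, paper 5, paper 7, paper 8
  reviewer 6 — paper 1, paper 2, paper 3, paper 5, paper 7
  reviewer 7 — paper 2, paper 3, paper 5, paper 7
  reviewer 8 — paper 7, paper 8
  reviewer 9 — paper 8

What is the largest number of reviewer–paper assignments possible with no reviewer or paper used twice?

One maximum matching: reviewer 1→paper 4, reviewer 2→paper 8, reviewer 3→paper 5, reviewer 4→paper 1, reviewer 5→paper 3, reviewer 6→paper 2, reviewer 7→paper 7.
The set {reviewer 2, reviewer 3, reviewer 4, reviewer 5, reviewer 6, reviewer 7, reviewer 8, reviewer 9} has only 6 neighbours ({paper 1, paper 2, paper 3, paper 5, paper 7, paper 8}), so by Hall's theorem at most 7 of the 9 reviewers can be matched.

7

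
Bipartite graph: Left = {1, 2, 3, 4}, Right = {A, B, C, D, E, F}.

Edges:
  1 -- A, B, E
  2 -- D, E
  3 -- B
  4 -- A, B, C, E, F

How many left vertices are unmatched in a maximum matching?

For example, pair 1→E, 2→D, 3→B, 4→A.
This saturates every left vertex, so 4 is the maximum.
That matches 4 of the 4, leaving 0 unmatched; no matching can do better.

0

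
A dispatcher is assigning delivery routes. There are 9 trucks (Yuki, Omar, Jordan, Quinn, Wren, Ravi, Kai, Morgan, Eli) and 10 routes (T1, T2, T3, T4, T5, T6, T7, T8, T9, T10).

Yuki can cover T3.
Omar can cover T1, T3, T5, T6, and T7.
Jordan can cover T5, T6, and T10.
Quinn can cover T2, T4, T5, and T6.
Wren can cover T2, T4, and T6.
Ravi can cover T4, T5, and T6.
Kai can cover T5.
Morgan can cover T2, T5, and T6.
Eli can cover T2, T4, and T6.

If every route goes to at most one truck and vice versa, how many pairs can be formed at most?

7

One maximum matching: Yuki-T3, Omar-T7, Jordan-T10, Quinn-T6, Wren-T2, Ravi-T4, Kai-T5.
The set {Quinn, Wren, Ravi, Kai, Morgan, Eli} has only 4 neighbours ({T2, T4, T5, T6}), so by Hall's theorem at most 7 of the 9 trucks can be matched.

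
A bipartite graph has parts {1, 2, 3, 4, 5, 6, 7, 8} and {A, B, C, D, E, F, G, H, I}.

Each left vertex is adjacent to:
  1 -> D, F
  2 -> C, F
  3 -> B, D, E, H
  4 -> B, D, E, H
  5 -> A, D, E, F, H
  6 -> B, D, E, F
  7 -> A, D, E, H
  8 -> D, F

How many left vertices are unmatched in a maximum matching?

1

One maximum matching: 1–F, 2–C, 3–H, 4–B, 5–A, 6–D, 7–E.
The set {1, 3, 4, 5, 6, 7, 8} has only 6 neighbours ({A, B, D, E, F, H}), so by Hall's theorem at most 7 of the 8 left vertices can be matched.
That matches 7 of the 8, leaving 1 unmatched; no matching can do better.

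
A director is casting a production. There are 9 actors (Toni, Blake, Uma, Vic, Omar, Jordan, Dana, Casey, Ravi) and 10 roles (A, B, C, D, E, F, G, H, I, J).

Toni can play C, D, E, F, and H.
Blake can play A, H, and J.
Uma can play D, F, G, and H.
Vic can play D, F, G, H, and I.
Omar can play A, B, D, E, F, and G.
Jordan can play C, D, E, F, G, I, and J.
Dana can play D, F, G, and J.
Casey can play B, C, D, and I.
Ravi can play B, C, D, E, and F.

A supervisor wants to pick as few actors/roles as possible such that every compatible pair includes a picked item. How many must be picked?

9

The 9 edges Toni–H, Blake–A, Uma–F, Vic–I, Omar–G, Jordan–J, Dana–D, Casey–B, Ravi–E form a matching, so any vertex cover needs at least 9 vertices (one per matched edge).
Conversely {Toni, Blake, Uma, Vic, Omar, Jordan, Dana, Casey, Ravi} meets every edge and has exactly 9 vertices, so 9 is optimal.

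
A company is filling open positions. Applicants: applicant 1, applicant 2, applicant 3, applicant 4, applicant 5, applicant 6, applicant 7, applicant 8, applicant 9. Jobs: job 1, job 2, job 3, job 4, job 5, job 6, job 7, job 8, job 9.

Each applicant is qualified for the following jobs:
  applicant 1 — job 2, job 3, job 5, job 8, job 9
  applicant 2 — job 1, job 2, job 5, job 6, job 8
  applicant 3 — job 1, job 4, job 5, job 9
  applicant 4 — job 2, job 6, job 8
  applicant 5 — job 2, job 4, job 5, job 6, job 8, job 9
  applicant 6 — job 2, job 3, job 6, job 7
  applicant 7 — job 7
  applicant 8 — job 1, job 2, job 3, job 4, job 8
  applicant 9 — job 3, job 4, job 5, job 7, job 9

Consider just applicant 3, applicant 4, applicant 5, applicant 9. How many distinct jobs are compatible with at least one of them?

The union of neighbours of {applicant 3, applicant 4, applicant 5, applicant 9} is {job 1, job 2, job 3, job 4, job 5, job 6, job 7, job 8, job 9}, which has 9 elements.
Since |N(S)| = 9 ≥ |S| = 4, Hall's condition holds for this subset.

9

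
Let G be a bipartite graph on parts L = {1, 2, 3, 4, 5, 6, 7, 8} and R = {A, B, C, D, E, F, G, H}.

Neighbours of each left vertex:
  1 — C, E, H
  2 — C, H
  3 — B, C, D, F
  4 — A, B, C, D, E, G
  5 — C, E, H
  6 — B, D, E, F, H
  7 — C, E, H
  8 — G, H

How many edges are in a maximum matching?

A valid assignment of size 7: 1-C, 2-H, 3-F, 4-A, 5-E, 6-B, 8-G.
The set {1, 2, 5, 7} has only 3 neighbours ({C, E, H}), so by Hall's theorem at most 7 of the 8 left vertices can be matched.

7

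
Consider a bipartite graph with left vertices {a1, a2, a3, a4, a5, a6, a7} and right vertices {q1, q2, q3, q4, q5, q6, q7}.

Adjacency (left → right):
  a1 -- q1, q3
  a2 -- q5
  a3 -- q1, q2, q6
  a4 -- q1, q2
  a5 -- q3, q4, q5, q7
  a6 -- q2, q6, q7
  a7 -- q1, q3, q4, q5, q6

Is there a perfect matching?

For example, pair a1-q3, a2-q5, a3-q2, a4-q1, a5-q4, a6-q7, a7-q6.
All 7 left vertices are covered.

Yes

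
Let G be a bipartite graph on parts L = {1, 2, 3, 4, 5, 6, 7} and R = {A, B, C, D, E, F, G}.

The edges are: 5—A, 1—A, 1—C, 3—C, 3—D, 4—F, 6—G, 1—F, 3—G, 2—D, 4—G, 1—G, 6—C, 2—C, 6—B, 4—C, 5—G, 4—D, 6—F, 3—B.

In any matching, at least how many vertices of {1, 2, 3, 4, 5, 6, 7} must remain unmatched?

1

One maximum matching: 1-C, 2-D, 3-G, 4-F, 5-A, 6-B.
The set {7} has only 0 neighbours (∅), so by Hall's theorem at most 6 of the 7 left vertices can be matched.
That matches 6 of the 7, leaving 1 unmatched; no matching can do better.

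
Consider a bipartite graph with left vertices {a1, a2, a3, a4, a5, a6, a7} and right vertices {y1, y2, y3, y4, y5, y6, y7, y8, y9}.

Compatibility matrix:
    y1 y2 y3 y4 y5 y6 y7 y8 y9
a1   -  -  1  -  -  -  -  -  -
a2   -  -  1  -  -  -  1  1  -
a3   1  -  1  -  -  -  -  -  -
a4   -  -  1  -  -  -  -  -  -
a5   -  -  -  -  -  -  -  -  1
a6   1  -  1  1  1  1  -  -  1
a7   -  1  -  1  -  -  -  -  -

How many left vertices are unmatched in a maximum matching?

1

A valid assignment of size 6: a1→y3, a2→y8, a3→y1, a5→y9, a6→y6, a7→y2.
The set {a1, a4} has only 1 neighbour ({y3}), so by Hall's theorem at most 6 of the 7 left vertices can be matched.
That matches 6 of the 7, leaving 1 unmatched; no matching can do better.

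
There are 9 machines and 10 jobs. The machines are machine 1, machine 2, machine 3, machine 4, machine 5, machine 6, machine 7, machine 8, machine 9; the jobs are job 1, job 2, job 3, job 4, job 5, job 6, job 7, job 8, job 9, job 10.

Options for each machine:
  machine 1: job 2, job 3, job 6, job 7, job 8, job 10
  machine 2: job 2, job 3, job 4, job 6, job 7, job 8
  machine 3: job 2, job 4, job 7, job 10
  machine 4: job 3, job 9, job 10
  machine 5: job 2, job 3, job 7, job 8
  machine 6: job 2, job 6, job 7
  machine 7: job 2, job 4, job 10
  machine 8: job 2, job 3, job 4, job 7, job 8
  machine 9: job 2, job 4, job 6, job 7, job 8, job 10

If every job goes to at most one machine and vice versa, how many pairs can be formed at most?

For example, pair machine 1→job 8, machine 2→job 3, machine 3→job 10, machine 4→job 9, machine 5→job 2, machine 6→job 6, machine 7→job 4, machine 8→job 7.
The set {machine 1, machine 2, machine 3, machine 5, machine 6, machine 7, machine 8, machine 9} has only 7 neighbours ({job 10, job 2, job 3, job 4, job 6, job 7, job 8}), so by Hall's theorem at most 8 of the 9 machines can be matched.

8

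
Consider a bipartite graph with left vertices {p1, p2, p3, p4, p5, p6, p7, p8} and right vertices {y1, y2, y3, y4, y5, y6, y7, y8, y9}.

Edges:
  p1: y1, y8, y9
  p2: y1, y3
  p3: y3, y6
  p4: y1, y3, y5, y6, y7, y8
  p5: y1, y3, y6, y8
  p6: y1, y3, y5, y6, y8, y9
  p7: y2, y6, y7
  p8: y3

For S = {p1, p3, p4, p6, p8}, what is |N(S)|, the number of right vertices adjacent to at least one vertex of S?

7

The union of neighbours of {p1, p3, p4, p6, p8} is {y1, y3, y5, y6, y7, y8, y9}, which has 7 elements.
Since |N(S)| = 7 ≥ |S| = 5, Hall's condition holds for this subset.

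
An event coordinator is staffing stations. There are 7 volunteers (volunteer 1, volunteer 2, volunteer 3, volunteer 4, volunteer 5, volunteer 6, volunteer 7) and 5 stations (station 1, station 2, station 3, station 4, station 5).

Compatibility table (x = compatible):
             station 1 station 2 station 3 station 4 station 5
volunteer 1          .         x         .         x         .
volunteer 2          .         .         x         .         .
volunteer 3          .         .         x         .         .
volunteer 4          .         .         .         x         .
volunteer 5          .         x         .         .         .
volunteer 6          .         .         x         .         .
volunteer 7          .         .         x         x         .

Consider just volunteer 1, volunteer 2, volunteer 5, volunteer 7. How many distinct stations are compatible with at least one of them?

The union of neighbours of {volunteer 1, volunteer 2, volunteer 5, volunteer 7} is {station 2, station 3, station 4}, which has 3 elements.
Since |N(S)| = 3 < |S| = 4, Hall's condition fails for this subset.

3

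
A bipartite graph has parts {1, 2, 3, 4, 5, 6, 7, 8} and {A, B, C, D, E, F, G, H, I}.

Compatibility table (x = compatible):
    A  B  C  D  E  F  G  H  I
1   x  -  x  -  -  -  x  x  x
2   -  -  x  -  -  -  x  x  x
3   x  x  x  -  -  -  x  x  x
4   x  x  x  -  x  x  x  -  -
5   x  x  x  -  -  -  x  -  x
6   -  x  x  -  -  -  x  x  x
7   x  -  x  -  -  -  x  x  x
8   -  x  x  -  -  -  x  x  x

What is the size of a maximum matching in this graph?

7

For example, pair 1-I, 2-C, 3-A, 4-E, 5-B, 6-H, 7-G.
The set {1, 2, 3, 5, 6, 7, 8} has only 6 neighbours ({A, B, C, G, H, I}), so by Hall's theorem at most 7 of the 8 left vertices can be matched.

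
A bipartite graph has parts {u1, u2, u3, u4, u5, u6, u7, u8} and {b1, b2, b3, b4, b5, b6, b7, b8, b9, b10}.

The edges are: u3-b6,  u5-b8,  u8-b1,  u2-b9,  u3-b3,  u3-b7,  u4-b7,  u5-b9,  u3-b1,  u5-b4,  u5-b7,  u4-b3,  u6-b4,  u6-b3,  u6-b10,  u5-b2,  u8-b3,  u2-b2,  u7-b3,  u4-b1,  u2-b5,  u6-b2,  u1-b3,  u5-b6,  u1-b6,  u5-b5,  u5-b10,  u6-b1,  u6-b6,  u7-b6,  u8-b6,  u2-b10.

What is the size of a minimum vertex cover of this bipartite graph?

7

A maximum matching has 7 edges (e.g. u1–b6, u2–b2, u3–b1, u4–b7, u5–b5, u6–b4, u7–b3).
By König's theorem the minimum vertex cover has the same size. One such cover is {u2, u5, u6, b1, b3, b6, b7}.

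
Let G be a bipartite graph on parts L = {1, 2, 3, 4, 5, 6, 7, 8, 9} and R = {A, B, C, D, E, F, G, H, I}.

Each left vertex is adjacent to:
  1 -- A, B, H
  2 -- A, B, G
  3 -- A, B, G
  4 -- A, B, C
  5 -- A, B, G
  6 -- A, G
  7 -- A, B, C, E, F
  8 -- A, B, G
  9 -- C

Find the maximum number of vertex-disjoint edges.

6

A valid assignment of size 6: 1–H, 2–A, 3–G, 4–C, 5–B, 7–E.
The set {2, 3, 4, 5, 6, 8, 9} has only 4 neighbours ({A, B, C, G}), so by Hall's theorem at most 6 of the 9 left vertices can be matched.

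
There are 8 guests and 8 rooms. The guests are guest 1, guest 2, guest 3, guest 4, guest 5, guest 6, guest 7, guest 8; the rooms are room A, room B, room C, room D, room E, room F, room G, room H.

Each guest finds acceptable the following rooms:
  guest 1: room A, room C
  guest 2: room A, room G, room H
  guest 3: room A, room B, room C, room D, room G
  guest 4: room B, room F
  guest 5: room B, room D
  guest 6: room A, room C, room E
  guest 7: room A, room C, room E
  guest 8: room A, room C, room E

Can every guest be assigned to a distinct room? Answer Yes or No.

The set {guest 1, guest 6, guest 7, guest 8} has only 3 neighbours ({room A, room C, room E}), so by Hall's theorem at most 7 of the 8 guests can be matched.
Hence no matching covers every guest.

No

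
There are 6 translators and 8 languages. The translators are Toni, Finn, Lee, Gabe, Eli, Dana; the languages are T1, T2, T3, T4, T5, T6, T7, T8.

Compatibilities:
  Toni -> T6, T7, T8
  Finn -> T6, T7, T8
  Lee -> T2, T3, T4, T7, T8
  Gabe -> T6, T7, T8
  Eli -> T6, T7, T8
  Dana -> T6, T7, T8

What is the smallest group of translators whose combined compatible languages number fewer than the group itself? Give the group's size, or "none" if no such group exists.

4

Take S = {Toni, Finn, Gabe, Eli}. Its neighbourhood is {T6, T7, T8}, so |N(S)| = 3 < |S| = 4.
Every subset of size less than 4 has at least as many neighbours as members, so 4 is the minimum.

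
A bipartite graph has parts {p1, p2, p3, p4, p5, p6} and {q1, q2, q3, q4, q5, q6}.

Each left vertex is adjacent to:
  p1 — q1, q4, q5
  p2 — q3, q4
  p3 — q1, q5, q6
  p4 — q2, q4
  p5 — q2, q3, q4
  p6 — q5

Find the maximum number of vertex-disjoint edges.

6

For example, pair p1→q1, p2→q3, p3→q6, p4→q4, p5→q2, p6→q5.
All 6 left vertices are matched, so no larger matching exists.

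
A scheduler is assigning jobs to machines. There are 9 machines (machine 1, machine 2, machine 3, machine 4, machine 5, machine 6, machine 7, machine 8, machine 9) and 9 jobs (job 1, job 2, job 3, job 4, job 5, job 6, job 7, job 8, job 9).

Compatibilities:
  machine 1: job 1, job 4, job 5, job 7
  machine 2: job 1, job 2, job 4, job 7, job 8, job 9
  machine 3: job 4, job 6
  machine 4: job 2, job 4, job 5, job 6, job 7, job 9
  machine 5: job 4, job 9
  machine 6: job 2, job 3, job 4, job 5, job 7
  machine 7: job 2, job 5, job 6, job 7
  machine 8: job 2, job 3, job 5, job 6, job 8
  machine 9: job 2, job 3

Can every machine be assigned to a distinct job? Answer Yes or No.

Yes

A valid assignment of size 9: machine 1→job 1, machine 2→job 7, machine 3→job 4, machine 4→job 5, machine 5→job 9, machine 6→job 3, machine 7→job 6, machine 8→job 8, machine 9→job 2.
All 9 machines are covered.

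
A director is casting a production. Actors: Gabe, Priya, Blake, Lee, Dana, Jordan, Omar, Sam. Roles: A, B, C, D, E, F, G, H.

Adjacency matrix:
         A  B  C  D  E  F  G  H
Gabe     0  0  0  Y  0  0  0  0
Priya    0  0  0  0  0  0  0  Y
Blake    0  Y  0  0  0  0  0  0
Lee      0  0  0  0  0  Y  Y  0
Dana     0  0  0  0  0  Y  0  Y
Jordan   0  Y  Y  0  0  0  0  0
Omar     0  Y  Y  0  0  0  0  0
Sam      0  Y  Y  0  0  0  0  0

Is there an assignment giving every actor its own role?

The set {Blake, Jordan, Omar, Sam} has only 2 neighbours ({B, C}), so by Hall's theorem at most 6 of the 8 actors can be matched.
Hence no matching covers every actor.

No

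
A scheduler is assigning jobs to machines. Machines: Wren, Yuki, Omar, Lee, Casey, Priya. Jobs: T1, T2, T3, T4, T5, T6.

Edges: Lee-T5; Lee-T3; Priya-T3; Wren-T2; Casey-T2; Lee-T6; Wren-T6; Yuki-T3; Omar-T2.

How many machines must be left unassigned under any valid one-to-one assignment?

2

One maximum matching: Wren→T6, Yuki→T3, Omar→T2, Lee→T5.
The set {Yuki, Omar, Casey, Priya} has only 2 neighbours ({T2, T3}), so by Hall's theorem at most 4 of the 6 machines can be matched.
That matches 4 of the 6, leaving 2 unmatched; no matching can do better.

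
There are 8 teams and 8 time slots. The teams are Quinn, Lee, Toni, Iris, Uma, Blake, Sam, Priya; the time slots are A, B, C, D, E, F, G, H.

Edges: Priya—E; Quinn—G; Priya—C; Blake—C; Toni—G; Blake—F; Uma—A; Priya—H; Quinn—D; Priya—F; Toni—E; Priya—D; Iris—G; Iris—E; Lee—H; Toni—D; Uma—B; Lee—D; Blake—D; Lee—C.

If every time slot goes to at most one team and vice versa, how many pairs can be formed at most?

A valid assignment of size 7: Quinn-G, Lee-C, Toni-D, Iris-E, Uma-B, Blake-F, Priya-H.
The set {Sam} has only 0 neighbours (∅), so by Hall's theorem at most 7 of the 8 teams can be matched.

7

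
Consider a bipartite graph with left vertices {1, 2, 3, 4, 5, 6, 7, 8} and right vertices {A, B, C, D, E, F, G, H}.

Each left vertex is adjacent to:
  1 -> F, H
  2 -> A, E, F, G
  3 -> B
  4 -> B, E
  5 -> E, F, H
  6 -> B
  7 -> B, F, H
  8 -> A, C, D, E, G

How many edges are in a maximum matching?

6

A valid assignment of size 6: 1-F, 2-A, 3-B, 4-E, 5-H, 8-G.
The set {1, 3, 4, 5, 6, 7} has only 4 neighbours ({B, E, F, H}), so by Hall's theorem at most 6 of the 8 left vertices can be matched.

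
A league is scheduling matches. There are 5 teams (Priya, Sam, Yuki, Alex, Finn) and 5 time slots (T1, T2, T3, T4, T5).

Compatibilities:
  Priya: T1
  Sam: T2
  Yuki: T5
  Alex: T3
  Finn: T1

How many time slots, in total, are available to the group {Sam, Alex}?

The union of neighbours of {Sam, Alex} is {T2, T3}, which has 2 elements.
Since |N(S)| = 2 ≥ |S| = 2, Hall's condition holds for this subset.

2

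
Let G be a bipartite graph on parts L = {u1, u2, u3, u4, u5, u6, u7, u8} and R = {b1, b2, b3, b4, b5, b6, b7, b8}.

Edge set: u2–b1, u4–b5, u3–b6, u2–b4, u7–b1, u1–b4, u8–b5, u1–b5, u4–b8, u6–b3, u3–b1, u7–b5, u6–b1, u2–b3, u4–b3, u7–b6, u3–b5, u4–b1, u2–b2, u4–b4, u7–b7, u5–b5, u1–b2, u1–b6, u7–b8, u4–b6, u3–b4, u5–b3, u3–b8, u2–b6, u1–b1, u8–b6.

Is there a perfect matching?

A valid assignment of size 8: u1–b4, u2–b2, u3–b6, u4–b8, u5–b3, u6–b1, u7–b7, u8–b5.
All 8 left vertices are covered.

Yes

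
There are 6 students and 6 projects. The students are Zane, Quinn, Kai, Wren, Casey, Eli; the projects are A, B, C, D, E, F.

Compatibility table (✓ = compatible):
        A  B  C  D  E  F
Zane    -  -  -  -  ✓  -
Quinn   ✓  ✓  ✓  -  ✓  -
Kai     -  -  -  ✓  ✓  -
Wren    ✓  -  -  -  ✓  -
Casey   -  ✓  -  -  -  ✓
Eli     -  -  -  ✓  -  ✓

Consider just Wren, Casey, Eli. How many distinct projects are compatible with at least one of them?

The union of neighbours of {Wren, Casey, Eli} is {A, B, D, E, F}, which has 5 elements.
Since |N(S)| = 5 ≥ |S| = 3, Hall's condition holds for this subset.

5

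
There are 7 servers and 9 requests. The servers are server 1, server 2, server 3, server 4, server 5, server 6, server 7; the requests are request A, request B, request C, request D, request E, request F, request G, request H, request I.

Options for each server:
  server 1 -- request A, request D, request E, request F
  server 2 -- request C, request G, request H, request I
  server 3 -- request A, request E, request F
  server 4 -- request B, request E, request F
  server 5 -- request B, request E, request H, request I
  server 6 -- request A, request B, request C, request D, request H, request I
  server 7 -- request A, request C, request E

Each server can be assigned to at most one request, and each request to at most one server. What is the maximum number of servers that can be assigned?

7

One maximum matching: server 1-request A, server 2-request G, server 3-request F, server 4-request B, server 5-request H, server 6-request C, server 7-request E.
This saturates every server, so 7 is the maximum.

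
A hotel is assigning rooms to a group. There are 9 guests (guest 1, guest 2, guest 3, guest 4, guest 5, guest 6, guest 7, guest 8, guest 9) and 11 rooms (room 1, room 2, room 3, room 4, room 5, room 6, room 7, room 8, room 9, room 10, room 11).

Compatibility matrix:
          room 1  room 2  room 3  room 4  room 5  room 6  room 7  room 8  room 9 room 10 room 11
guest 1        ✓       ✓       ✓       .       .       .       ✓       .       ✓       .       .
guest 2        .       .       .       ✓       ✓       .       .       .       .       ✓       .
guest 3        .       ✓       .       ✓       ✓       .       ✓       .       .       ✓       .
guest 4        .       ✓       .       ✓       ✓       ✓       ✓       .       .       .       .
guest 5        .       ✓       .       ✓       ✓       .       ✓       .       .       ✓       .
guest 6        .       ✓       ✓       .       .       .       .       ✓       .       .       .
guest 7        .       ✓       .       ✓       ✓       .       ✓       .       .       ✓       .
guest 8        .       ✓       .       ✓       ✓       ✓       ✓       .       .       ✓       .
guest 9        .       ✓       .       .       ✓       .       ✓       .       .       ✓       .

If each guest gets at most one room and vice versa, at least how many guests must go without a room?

A valid assignment of size 8: guest 1→room 9, guest 2→room 10, guest 3→room 7, guest 4→room 6, guest 5→room 2, guest 6→room 3, guest 7→room 5, guest 8→room 4.
The set {guest 2, guest 3, guest 4, guest 5, guest 7, guest 8, guest 9} has only 6 neighbours ({room 10, room 2, room 4, room 5, room 6, room 7}), so by Hall's theorem at most 8 of the 9 guests can be matched.
That matches 8 of the 9, leaving 1 unmatched; no matching can do better.

1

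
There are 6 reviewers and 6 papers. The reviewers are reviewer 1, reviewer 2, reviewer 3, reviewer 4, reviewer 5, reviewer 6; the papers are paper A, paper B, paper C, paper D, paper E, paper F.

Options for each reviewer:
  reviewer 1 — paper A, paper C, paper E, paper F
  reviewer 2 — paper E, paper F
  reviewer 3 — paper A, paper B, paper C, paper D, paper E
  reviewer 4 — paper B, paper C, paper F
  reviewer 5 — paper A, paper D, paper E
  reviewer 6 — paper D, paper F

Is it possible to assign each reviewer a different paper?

Yes

For example, pair reviewer 1→paper E, reviewer 2→paper F, reviewer 3→paper C, reviewer 4→paper B, reviewer 5→paper A, reviewer 6→paper D.
All 6 reviewers are covered.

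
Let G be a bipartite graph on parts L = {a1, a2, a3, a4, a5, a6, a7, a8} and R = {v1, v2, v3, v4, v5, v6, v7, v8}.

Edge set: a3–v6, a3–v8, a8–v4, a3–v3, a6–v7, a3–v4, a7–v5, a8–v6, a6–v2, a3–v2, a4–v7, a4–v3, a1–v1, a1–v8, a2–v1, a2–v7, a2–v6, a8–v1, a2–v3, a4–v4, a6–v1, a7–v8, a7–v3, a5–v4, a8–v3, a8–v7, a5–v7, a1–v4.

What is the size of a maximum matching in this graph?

One maximum matching: a1→v8, a2→v6, a3→v2, a4→v4, a5→v7, a6→v1, a7→v5, a8→v3.
All 8 left vertices are matched, so no larger matching exists.

8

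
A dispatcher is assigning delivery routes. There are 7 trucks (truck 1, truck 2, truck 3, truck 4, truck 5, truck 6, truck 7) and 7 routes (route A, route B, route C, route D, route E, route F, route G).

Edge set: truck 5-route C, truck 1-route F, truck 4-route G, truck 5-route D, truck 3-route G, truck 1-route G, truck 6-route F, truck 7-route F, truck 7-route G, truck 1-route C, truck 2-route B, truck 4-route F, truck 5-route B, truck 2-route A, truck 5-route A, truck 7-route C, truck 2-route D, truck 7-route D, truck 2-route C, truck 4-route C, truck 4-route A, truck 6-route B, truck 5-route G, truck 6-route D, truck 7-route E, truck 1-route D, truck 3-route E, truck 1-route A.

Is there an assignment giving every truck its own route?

Yes

One maximum matching: truck 1-route D, truck 2-route B, truck 3-route G, truck 4-route C, truck 5-route A, truck 6-route F, truck 7-route E.
Every truck is matched, so this is a perfect matching.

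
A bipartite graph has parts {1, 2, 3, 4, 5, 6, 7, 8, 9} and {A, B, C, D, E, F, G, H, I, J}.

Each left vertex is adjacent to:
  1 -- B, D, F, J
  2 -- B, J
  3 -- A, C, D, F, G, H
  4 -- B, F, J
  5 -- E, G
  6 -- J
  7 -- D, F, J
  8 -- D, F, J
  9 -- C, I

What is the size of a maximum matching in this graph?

7

One maximum matching: 1–D, 2–B, 3–G, 4–F, 5–E, 6–J, 9–C.
The set {1, 2, 4, 6, 7, 8} has only 4 neighbours ({B, D, F, J}), so by Hall's theorem at most 7 of the 9 left vertices can be matched.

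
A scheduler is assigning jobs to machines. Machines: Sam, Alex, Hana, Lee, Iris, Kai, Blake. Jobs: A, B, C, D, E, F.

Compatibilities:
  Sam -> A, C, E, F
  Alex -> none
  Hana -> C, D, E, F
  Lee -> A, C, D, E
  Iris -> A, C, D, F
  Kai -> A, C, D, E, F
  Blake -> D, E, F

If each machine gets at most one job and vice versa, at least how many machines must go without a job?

2

One maximum matching: Sam–E, Hana–D, Lee–C, Iris–F, Kai–A.
The set {Sam, Alex, Hana, Lee, Iris, Kai, Blake} has only 5 neighbours ({A, C, D, E, F}), so by Hall's theorem at most 5 of the 7 machines can be matched.
That matches 5 of the 7, leaving 2 unmatched; no matching can do better.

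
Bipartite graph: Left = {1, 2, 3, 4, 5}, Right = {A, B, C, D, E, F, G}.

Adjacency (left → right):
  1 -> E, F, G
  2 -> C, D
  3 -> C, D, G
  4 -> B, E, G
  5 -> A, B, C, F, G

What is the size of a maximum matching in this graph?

For example, pair 1-E, 2-D, 3-C, 4-B, 5-G.
This saturates every left vertex, so 5 is the maximum.

5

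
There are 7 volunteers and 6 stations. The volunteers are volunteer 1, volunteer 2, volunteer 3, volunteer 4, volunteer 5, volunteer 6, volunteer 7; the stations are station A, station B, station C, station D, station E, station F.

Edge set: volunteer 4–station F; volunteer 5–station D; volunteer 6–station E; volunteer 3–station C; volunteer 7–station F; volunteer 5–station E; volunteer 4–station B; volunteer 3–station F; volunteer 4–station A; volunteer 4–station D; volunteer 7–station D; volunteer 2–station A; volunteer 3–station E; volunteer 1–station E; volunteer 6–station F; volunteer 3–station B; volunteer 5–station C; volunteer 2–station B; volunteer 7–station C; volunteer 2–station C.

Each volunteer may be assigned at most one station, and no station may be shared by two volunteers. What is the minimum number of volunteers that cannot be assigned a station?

1

For example, pair volunteer 1–station E, volunteer 2–station C, volunteer 3–station B, volunteer 4–station A, volunteer 5–station D, volunteer 6–station F.
The set {volunteer 1, volunteer 2, volunteer 3, volunteer 4, volunteer 5, volunteer 6, volunteer 7} has only 6 neighbours ({station A, station B, station C, station D, station E, station F}), so by Hall's theorem at most 6 of the 7 volunteers can be matched.
That matches 6 of the 7, leaving 1 unmatched; no matching can do better.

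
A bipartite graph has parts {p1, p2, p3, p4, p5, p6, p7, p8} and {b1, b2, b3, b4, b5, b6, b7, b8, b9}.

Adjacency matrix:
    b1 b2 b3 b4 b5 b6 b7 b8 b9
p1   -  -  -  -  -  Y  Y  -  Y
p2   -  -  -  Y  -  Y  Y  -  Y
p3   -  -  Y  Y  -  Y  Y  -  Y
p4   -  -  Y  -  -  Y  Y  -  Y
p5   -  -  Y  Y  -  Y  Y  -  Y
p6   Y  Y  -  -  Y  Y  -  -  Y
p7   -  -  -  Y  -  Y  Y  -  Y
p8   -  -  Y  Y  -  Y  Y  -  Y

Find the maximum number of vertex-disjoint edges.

One maximum matching: p1–b9, p2–b4, p3–b6, p4–b3, p5–b7, p6–b1.
The set {p1, p2, p3, p4, p5, p7, p8} has only 5 neighbours ({b3, b4, b6, b7, b9}), so by Hall's theorem at most 6 of the 8 left vertices can be matched.

6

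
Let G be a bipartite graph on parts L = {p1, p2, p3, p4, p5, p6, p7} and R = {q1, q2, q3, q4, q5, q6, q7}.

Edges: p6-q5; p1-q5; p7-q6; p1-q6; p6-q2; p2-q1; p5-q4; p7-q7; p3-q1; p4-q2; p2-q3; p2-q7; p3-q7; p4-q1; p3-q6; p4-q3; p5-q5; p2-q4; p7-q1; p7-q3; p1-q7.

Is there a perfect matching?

Yes

A valid assignment of size 7: p1–q5, p2–q3, p3–q7, p4–q1, p5–q4, p6–q2, p7–q6.
All 7 left vertices are covered.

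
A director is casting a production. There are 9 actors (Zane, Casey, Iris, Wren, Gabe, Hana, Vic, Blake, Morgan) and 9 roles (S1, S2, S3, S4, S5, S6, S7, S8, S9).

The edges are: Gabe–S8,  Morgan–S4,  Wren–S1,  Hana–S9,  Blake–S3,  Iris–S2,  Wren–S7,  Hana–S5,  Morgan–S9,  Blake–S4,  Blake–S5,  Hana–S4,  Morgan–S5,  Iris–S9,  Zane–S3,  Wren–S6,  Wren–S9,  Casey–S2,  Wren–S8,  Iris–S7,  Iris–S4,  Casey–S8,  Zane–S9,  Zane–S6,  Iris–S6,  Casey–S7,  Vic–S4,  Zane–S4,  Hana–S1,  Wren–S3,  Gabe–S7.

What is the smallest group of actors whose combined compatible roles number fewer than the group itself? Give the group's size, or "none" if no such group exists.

A matching saturating every actor exists, for instance Zane→S3, Casey→S8, Iris→S2, Wren→S6, Gabe→S7, Hana→S1, Vic→S4, Blake→S5, Morgan→S9.
By Hall's marriage theorem, this means |N(S)| ≥ |S| for every subset S, so no violating subset exists.

none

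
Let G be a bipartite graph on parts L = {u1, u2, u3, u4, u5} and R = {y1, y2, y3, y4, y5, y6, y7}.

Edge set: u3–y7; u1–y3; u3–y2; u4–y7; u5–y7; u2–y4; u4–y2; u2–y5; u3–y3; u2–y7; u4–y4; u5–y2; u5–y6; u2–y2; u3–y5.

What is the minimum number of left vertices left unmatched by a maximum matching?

0

A valid assignment of size 5: u1–y3, u2–y4, u3–y5, u4–y2, u5–y7.
This saturates every left vertex, so 5 is the maximum.
That matches 5 of the 5, leaving 0 unmatched; no matching can do better.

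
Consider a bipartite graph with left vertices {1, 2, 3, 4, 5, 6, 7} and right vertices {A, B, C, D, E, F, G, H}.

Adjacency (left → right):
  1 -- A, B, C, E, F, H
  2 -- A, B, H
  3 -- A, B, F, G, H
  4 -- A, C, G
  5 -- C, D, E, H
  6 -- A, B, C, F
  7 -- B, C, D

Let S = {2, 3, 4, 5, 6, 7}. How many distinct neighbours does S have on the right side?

The union of neighbours of {2, 3, 4, 5, 6, 7} is {A, B, C, D, E, F, G, H}, which has 8 elements.
Since |N(S)| = 8 ≥ |S| = 6, Hall's condition holds for this subset.

8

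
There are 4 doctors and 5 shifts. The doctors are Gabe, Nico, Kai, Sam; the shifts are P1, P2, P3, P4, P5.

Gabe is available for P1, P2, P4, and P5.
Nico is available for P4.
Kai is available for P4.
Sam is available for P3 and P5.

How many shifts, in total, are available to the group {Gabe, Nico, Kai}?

The union of neighbours of {Gabe, Nico, Kai} is {P1, P2, P4, P5}, which has 4 elements.
Since |N(S)| = 4 ≥ |S| = 3, Hall's condition holds for this subset.

4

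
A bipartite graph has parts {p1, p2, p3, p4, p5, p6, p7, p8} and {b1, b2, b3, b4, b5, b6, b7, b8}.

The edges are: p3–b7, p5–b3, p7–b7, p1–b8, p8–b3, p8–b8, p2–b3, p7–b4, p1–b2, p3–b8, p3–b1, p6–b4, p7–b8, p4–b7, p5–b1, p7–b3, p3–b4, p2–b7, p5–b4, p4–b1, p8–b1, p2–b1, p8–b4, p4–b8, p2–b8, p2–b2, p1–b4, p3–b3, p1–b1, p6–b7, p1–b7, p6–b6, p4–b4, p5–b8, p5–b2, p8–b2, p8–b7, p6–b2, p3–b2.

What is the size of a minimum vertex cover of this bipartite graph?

7

The 7 edges p1–b2, p2–b7, p3–b8, p4–b4, p5–b1, p6–b6, p7–b3 form a matching, so any vertex cover needs at least 7 vertices (one per matched edge).
Conversely {p6, b1, b2, b3, b4, b7, b8} meets every edge and has exactly 7 vertices, so 7 is optimal.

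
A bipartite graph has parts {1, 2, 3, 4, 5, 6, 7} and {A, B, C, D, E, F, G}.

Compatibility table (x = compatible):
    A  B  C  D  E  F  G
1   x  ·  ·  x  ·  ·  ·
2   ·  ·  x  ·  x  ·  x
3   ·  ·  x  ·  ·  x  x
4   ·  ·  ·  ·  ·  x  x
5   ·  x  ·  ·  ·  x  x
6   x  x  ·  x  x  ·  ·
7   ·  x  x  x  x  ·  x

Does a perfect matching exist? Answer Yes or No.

Yes

One maximum matching: 1–A, 2–E, 3–C, 4–F, 5–B, 6–D, 7–G.
All 7 left vertices are covered.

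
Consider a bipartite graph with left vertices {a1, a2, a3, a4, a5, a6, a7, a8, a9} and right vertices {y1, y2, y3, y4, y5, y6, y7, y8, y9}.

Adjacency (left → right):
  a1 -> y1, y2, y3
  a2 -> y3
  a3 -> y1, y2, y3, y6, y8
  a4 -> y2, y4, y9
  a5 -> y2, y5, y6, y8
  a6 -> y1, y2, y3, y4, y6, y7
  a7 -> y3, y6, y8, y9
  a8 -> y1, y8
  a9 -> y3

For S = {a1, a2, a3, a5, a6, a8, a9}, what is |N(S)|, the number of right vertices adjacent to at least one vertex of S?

The union of neighbours of {a1, a2, a3, a5, a6, a8, a9} is {y1, y2, y3, y4, y5, y6, y7, y8}, which has 8 elements.
Since |N(S)| = 8 ≥ |S| = 7, Hall's condition holds for this subset.

8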